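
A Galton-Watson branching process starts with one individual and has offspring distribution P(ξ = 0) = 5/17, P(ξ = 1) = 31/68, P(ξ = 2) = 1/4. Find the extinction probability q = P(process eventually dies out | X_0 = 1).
q = 1

Mean offspring μ = 0·5/17 + 1·31/68 + 2·1/4 = 65/68 ≤ 1. For μ ≤ 1 with offspring not concentrated at 1, the Galton-Watson process goes extinct almost surely, so q = 1.
(Algebraic check: The pgf is f(s) = 5/17 + 31/68·s + 1/4·s². The extinction probability q is the smallest fixed point of f in [0, 1]. Setting s = f(s):
  1/4·s² + (31/68 − 1)·s + 5/17 = 0
  1/4·s² − (5/17 + 1/4)·s + 5/17 = 0
which factors as (s − 1)·(1/4·s − 5/17) = 0, giving roots s = 1 and s = (5/17)/(1/4) = 20/17. Since 20/17 ≥ 1, the smallest root in [0, 1] is s = 1.)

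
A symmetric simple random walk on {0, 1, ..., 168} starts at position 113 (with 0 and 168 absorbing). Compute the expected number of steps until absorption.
E[τ | X_0 = 113] = 6215

Let v_k = E[τ | X_0 = k]. Boundary: v_0 = v_168 = 0. Recurrence: v_k = 1 + (v_{k-1} + v_{k+1})/2 for 1 ≤ k ≤ 167. The particular solution to v_k − (v_{k-1} + v_{k+1})/2 = 1 is v_k = −k^2. Adding homogeneous solution A + B k and matching boundaries gives v_k = k (168 − k). Substituting k = 113: v_113 = 113 · 55 = 6215.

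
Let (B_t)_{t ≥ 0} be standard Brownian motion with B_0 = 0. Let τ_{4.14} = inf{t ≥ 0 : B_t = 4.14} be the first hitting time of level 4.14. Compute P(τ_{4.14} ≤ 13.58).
P(τ_{4.14} ≤ 13.58) = 2(1 − Φ(4.14/√13.58)) = 2(1 − Φ(1.1234)) ≈ 0.2613

By the reflection principle for standard BM, P(τ_b ≤ t) = 2 · P(B_t ≥ b). Since B_t ~ N(0, t), P(B_t ≥ 4.14) = 1 − Φ(4.14/√t) = 1 − Φ(4.14/√13.58) = 1 − Φ(1.1234) ≈ 0.13063. Doubling: P(τ_{4.14} ≤ 13.58) ≈ 2 · 0.13063 = 0.26126 ≈ 0.2613.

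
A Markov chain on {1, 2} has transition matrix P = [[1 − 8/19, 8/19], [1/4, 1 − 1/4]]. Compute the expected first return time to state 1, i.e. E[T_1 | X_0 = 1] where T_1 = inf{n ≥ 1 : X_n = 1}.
E[T_1 | X_0 = 1] = 1/π_1 = 51/19

For an irreducible recurrent Markov chain with stationary distribution π, E[T_i | X_0 = i] = 1/π_i (Kac's formula). Here π_1 = (1/4)/(8/19 + 1/4) = (1/4)/(51/76) = 19/51, so E[T_1 | X_0 = 1] = 1/π_1 = (8/19 + 1/4)/(1/4) = (51/76)/(1/4) = 51/19.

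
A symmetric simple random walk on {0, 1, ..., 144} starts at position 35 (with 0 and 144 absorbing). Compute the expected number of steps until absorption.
E[τ | X_0 = 35] = 3815

Let v_k = E[τ | X_0 = k]. Boundary: v_0 = v_144 = 0. Recurrence: v_k = 1 + (v_{k-1} + v_{k+1})/2 for 1 ≤ k ≤ 143. The particular solution to v_k − (v_{k-1} + v_{k+1})/2 = 1 is v_k = −k^2. Adding homogeneous solution A + B k and matching boundaries gives v_k = k (144 − k). Substituting k = 35: v_35 = 35 · 109 = 3815.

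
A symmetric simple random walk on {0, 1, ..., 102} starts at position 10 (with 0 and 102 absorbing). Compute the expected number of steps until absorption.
E[τ | X_0 = 10] = 920

Let v_k = E[τ | X_0 = k]. Boundary: v_0 = v_102 = 0. Recurrence: v_k = 1 + (v_{k-1} + v_{k+1})/2 for 1 ≤ k ≤ 101. The particular solution to v_k − (v_{k-1} + v_{k+1})/2 = 1 is v_k = −k^2. Adding homogeneous solution A + B k and matching boundaries gives v_k = k (102 − k). Substituting k = 10: v_10 = 10 · 92 = 920.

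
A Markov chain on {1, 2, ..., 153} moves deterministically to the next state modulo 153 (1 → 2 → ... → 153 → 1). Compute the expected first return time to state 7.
E[T_7 | X_0 = 7] = 153

The chain cycles deterministically, so starting at state 7 it returns in exactly 153 steps. Equivalently, the stationary distribution is uniform π_j = 1/153 for every state j, so by Kac's formula E[T_7] = 1/π_7 = 153.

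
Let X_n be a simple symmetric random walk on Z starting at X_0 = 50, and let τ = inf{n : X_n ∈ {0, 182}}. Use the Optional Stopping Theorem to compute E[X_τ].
E[X_τ] = 50

X_n is a martingale and τ is a bounded-mean stopping time (indeed τ is finite a.s. with bounded expectation since the walk is in a bounded region). By the OST, E[X_τ] = E[X_0] = 50. Equivalently: E[X_τ] = 182 · P(hit 182 first) + 0 · P(hit 0 first) = 182 · (50/182) = 50.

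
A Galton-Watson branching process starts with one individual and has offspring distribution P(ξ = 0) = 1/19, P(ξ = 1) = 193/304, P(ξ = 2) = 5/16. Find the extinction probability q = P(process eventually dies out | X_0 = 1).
q = 16/95

The pgf is f(s) = 1/19 + 193/304·s + 5/16·s². The extinction probability q is the smallest fixed point of f in [0, 1]. Setting s = f(s):
  5/16·s² + (193/304 − 1)·s + 1/19 = 0
  5/16·s² − (1/19 + 5/16)·s + 1/19 = 0
which factors as (s − 1)·(5/16·s − 1/19) = 0, giving roots s = 1 and s = (1/19)/(5/16) = 16/95.
Mean offspring μ = 193/304 + 2·5/16 = 383/304 > 1 (supercritical), so q < 1. The extinction probability is the smaller root: q = (1/19)/(5/16) = 16/95.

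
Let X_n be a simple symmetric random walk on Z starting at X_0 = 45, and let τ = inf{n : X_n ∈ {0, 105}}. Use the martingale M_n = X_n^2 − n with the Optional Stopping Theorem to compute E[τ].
E[τ] = 2700

M_n = X_n^2 − n is a martingale (since E[X_{n+1}^2 | F_n] = X_n^2 + 1). By OST (τ has finite mean in a bounded region), E[M_τ] = E[M_0] = X_0^2 − 0 = 45^2 = 2025. Also E[M_τ] = E[X_τ^2] − E[τ]. The walk exits at 0 or 105, with P(hit 105 first) = 45/105, so E[X_τ^2] = 105^2 · 45/105 + 0 = 4725. Thus E[τ] = E[X_τ^2] − E[M_τ] = 4725 − 2025 = 2700 = 45(105 − 45) = 2700.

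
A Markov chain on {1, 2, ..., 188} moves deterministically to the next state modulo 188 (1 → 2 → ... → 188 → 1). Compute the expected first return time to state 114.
E[T_114 | X_0 = 114] = 188

The chain cycles deterministically, so starting at state 114 it returns in exactly 188 steps. Equivalently, the stationary distribution is uniform π_j = 1/188 for every state j, so by Kac's formula E[T_114] = 1/π_114 = 188.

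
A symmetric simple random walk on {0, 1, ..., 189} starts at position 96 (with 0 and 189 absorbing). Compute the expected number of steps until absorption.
E[τ | X_0 = 96] = 8928

Let v_k = E[τ | X_0 = k]. Boundary: v_0 = v_189 = 0. Recurrence: v_k = 1 + (v_{k-1} + v_{k+1})/2 for 1 ≤ k ≤ 188. The particular solution to v_k − (v_{k-1} + v_{k+1})/2 = 1 is v_k = −k^2. Adding homogeneous solution A + B k and matching boundaries gives v_k = k (189 − k). Substituting k = 96: v_96 = 96 · 93 = 8928.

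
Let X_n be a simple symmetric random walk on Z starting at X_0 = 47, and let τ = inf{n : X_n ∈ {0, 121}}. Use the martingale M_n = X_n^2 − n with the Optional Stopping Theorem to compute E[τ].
E[τ] = 3478

M_n = X_n^2 − n is a martingale (since E[X_{n+1}^2 | F_n] = X_n^2 + 1). By OST (τ has finite mean in a bounded region), E[M_τ] = E[M_0] = X_0^2 − 0 = 47^2 = 2209. Also E[M_τ] = E[X_τ^2] − E[τ]. The walk exits at 0 or 121, with P(hit 121 first) = 47/121, so E[X_τ^2] = 121^2 · 47/121 + 0 = 5687. Thus E[τ] = E[X_τ^2] − E[M_τ] = 5687 − 2209 = 3478 = 47(121 − 47) = 3478.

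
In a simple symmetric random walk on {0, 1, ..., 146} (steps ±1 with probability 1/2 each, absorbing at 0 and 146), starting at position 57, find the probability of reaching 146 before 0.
P(hit 146 before 0) = 57/146

Let u_k = P(hit 146 before 0 | start at k). Then u_0 = 0, u_146 = 1, and u_k = u_{k-1}/2 + u_{k+1}/2 for 1 ≤ k ≤ 145. This harmonic recurrence is solved by u_k = k/146, giving u_57 = 57/146.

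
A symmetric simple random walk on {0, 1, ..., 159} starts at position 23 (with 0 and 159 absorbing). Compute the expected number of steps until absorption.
E[τ | X_0 = 23] = 3128

Let v_k = E[τ | X_0 = k]. Boundary: v_0 = v_159 = 0. Recurrence: v_k = 1 + (v_{k-1} + v_{k+1})/2 for 1 ≤ k ≤ 158. The particular solution to v_k − (v_{k-1} + v_{k+1})/2 = 1 is v_k = −k^2. Adding homogeneous solution A + B k and matching boundaries gives v_k = k (159 − k). Substituting k = 23: v_23 = 23 · 136 = 3128.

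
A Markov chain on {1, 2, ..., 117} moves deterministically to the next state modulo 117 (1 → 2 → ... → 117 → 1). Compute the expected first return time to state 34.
E[T_34 | X_0 = 34] = 117

The chain cycles deterministically, so starting at state 34 it returns in exactly 117 steps. Equivalently, the stationary distribution is uniform π_j = 1/117 for every state j, so by Kac's formula E[T_34] = 1/π_34 = 117.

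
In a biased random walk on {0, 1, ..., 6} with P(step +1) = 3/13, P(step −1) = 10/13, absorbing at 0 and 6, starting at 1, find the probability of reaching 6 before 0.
P(hit 6 before 0) = (1 − (10/3)^1) / (1 − (10/3)^6) = 243/142753

Let u_k denote P(reach 6 before 0 | start at k). Boundary: u_0 = 0, u_6 = 1. Recurrence: u_k = 3/13·u_{k+1} + 10/13·u_{k-1} for 1 ≤ k ≤ 5. Try u_k = A + B·r^k with r = q/p = (10/13)/(3/13) = 10/3. Substitution satisfies the recurrence; boundary conditions give:
  u_k = (1 − r^k) / (1 − r^N) = (1 − (10/3)^1) / (1 − (10/3)^6) = 243/142753.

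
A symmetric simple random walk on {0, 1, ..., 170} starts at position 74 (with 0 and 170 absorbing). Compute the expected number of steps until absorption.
E[τ | X_0 = 74] = 7104

Let v_k = E[τ | X_0 = k]. Boundary: v_0 = v_170 = 0. Recurrence: v_k = 1 + (v_{k-1} + v_{k+1})/2 for 1 ≤ k ≤ 169. The particular solution to v_k − (v_{k-1} + v_{k+1})/2 = 1 is v_k = −k^2. Adding homogeneous solution A + B k and matching boundaries gives v_k = k (170 − k). Substituting k = 74: v_74 = 74 · 96 = 7104.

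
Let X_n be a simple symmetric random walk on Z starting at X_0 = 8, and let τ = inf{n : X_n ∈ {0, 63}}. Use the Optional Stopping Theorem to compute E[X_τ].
E[X_τ] = 8

X_n is a martingale and τ is a bounded-mean stopping time (indeed τ is finite a.s. with bounded expectation since the walk is in a bounded region). By the OST, E[X_τ] = E[X_0] = 8. Equivalently: E[X_τ] = 63 · P(hit 63 first) + 0 · P(hit 0 first) = 63 · (8/63) = 8.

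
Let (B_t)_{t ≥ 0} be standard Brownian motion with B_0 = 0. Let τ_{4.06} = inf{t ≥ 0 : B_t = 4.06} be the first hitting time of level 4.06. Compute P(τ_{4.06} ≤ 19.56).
P(τ_{4.06} ≤ 19.56) = 2(1 − Φ(4.06/√19.56)) = 2(1 − Φ(0.9180)) ≈ 0.3586

By the reflection principle for standard BM, P(τ_b ≤ t) = 2 · P(B_t ≥ b). Since B_t ~ N(0, t), P(B_t ≥ 4.06) = 1 − Φ(4.06/√t) = 1 − Φ(4.06/√19.56) = 1 − Φ(0.9180) ≈ 0.17931. Doubling: P(τ_{4.06} ≤ 19.56) ≈ 2 · 0.17931 = 0.35862 ≈ 0.3586.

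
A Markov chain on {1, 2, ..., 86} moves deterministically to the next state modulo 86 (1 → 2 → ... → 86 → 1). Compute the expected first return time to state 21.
E[T_21 | X_0 = 21] = 86

The chain cycles deterministically, so starting at state 21 it returns in exactly 86 steps. Equivalently, the stationary distribution is uniform π_j = 1/86 for every state j, so by Kac's formula E[T_21] = 1/π_21 = 86.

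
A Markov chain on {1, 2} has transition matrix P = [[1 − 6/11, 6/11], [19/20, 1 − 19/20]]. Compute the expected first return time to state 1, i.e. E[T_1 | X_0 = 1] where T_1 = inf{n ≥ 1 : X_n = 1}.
E[T_1 | X_0 = 1] = 1/π_1 = 329/209

For an irreducible recurrent Markov chain with stationary distribution π, E[T_i | X_0 = i] = 1/π_i (Kac's formula). Here π_1 = (19/20)/(6/11 + 19/20) = (19/20)/(329/220) = 209/329, so E[T_1 | X_0 = 1] = 1/π_1 = (6/11 + 19/20)/(19/20) = (329/220)/(19/20) = 329/209.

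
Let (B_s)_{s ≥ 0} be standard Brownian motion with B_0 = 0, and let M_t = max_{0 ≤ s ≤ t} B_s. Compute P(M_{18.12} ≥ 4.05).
P(M_{18.12} ≥ 4.05) = 2·P(B_{18.12} ≥ 4.05) = 2(1 − Φ(4.05/√18.12)) ≈ 0.3414

By the reflection principle for Brownian motion, P(M_t ≥ a) = 2 · P(B_t ≥ a) for a ≥ 0. Since B_t ~ N(0, t), P(B_t ≥ 4.05) = 1 − Φ(4.05/√t) = 1 − Φ(4.05/√18.12) = 1 − Φ(0.9514). So
  P(M_{18.12} ≥ 4.05) = 2(1 − Φ(0.9514)) ≈ 0.3414.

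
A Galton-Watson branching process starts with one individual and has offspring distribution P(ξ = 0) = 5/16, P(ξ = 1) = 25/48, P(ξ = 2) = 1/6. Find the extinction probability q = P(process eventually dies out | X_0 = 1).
q = 1

Mean offspring μ = 0·5/16 + 1·25/48 + 2·1/6 = 41/48 ≤ 1. For μ ≤ 1 with offspring not concentrated at 1, the Galton-Watson process goes extinct almost surely, so q = 1.
(Algebraic check: The pgf is f(s) = 5/16 + 25/48·s + 1/6·s². The extinction probability q is the smallest fixed point of f in [0, 1]. Setting s = f(s):
  1/6·s² + (25/48 − 1)·s + 5/16 = 0
  1/6·s² − (5/16 + 1/6)·s + 5/16 = 0
which factors as (s − 1)·(1/6·s − 5/16) = 0, giving roots s = 1 and s = (5/16)/(1/6) = 15/8. Since 15/8 ≥ 1, the smallest root in [0, 1] is s = 1.)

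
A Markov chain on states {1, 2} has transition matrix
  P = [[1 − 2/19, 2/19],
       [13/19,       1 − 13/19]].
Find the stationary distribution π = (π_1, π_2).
π_1 = 13/15, π_2 = 2/15

Solve πP = π with π_1 + π_2 = 1. From πP = π: π_1 · (1 − 2/19) + π_2 · 13/19 = π_1 ⇒ π_2 · 13/19 = π_1 · 2/19 ⇒ π_2/π_1 = (2/19)/(13/19) = 2/13. Together with π_1 + π_2 = 1:
  π_1 = (13/19)/(2/19 + 13/19) = (13/19)/(15/19) = 13/15,
  π_2 = (2/19)/(2/19 + 13/19) = (2/19)/(15/19) = 2/15.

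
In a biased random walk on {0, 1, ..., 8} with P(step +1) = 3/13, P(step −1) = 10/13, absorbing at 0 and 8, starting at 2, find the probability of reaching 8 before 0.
P(hit 8 before 0) = (1 − (10/3)^2) / (1 − (10/3)^8) = 729/1098829

Let u_k denote P(reach 8 before 0 | start at k). Boundary: u_0 = 0, u_8 = 1. Recurrence: u_k = 3/13·u_{k+1} + 10/13·u_{k-1} for 1 ≤ k ≤ 7. Try u_k = A + B·r^k with r = q/p = (10/13)/(3/13) = 10/3. Substitution satisfies the recurrence; boundary conditions give:
  u_k = (1 − r^k) / (1 − r^N) = (1 − (10/3)^2) / (1 − (10/3)^8) = 729/1098829.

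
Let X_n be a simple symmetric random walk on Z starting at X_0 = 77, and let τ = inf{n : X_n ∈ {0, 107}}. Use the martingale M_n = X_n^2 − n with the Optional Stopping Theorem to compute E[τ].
E[τ] = 2310

M_n = X_n^2 − n is a martingale (since E[X_{n+1}^2 | F_n] = X_n^2 + 1). By OST (τ has finite mean in a bounded region), E[M_τ] = E[M_0] = X_0^2 − 0 = 77^2 = 5929. Also E[M_τ] = E[X_τ^2] − E[τ]. The walk exits at 0 or 107, with P(hit 107 first) = 77/107, so E[X_τ^2] = 107^2 · 77/107 + 0 = 8239. Thus E[τ] = E[X_τ^2] − E[M_τ] = 8239 − 5929 = 2310 = 77(107 − 77) = 2310.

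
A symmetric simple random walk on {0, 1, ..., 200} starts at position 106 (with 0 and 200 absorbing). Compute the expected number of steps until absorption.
E[τ | X_0 = 106] = 9964

Let v_k = E[τ | X_0 = k]. Boundary: v_0 = v_200 = 0. Recurrence: v_k = 1 + (v_{k-1} + v_{k+1})/2 for 1 ≤ k ≤ 199. The particular solution to v_k − (v_{k-1} + v_{k+1})/2 = 1 is v_k = −k^2. Adding homogeneous solution A + B k and matching boundaries gives v_k = k (200 − k). Substituting k = 106: v_106 = 106 · 94 = 9964.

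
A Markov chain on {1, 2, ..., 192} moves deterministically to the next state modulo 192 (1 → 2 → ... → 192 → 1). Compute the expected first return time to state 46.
E[T_46 | X_0 = 46] = 192

The chain cycles deterministically, so starting at state 46 it returns in exactly 192 steps. Equivalently, the stationary distribution is uniform π_j = 1/192 for every state j, so by Kac's formula E[T_46] = 1/π_46 = 192.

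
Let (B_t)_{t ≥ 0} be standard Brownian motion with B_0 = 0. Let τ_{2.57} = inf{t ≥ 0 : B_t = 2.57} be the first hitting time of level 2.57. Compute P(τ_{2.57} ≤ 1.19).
P(τ_{2.57} ≤ 1.19) = 2(1 − Φ(2.57/√1.19)) = 2(1 − Φ(2.3559)) ≈ 0.0185

By the reflection principle for standard BM, P(τ_b ≤ t) = 2 · P(B_t ≥ b). Since B_t ~ N(0, t), P(B_t ≥ 2.57) = 1 − Φ(2.57/√t) = 1 − Φ(2.57/√1.19) = 1 − Φ(2.3559) ≈ 0.00924. Doubling: P(τ_{2.57} ≤ 1.19) ≈ 2 · 0.00924 = 0.01848 ≈ 0.0185.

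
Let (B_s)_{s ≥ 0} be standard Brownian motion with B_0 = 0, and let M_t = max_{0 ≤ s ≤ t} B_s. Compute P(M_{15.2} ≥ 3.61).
P(M_{15.2} ≥ 3.61) = 2·P(B_{15.2} ≥ 3.61) = 2(1 − Φ(3.61/√15.2)) ≈ 0.3545

By the reflection principle for Brownian motion, P(M_t ≥ a) = 2 · P(B_t ≥ a) for a ≥ 0. Since B_t ~ N(0, t), P(B_t ≥ 3.61) = 1 − Φ(3.61/√t) = 1 − Φ(3.61/√15.2) = 1 − Φ(0.9259). So
  P(M_{15.2} ≥ 3.61) = 2(1 − Φ(0.9259)) ≈ 0.3545.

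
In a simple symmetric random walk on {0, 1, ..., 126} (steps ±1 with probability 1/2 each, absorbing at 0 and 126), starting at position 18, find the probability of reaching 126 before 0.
P(hit 126 before 0) = 18/126 = 1/7

Let u_k = P(hit 126 before 0 | start at k). Then u_0 = 0, u_126 = 1, and u_k = u_{k-1}/2 + u_{k+1}/2 for 1 ≤ k ≤ 125. This harmonic recurrence is solved by u_k = k/126, giving u_18 = 18/126 = 1/7.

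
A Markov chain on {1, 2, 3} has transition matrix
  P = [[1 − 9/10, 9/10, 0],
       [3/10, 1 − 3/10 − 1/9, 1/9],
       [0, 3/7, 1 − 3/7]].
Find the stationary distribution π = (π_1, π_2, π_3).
π = (9/43, 27/43, 7/43)

This is a birth-death chain on three states, which satisfies detailed balance: π_1 · P_{12} = π_2 · P_{21} and π_2 · P_{23} = π_3 · P_{32}.
From π_1 · 9/10 = π_2 · 3/10: π_2/π_1 = (9/10)/(3/10) = 3.
From π_2 · 1/9 = π_3 · 3/7: π_3/π_2 = (1/9)/(3/7) = 7/27.
Take π_1 proportional to 1; then unnormalized π = (1, 3, 7/9). Normalize by dividing by the sum 43/9:
  π = (9/43, 27/43, 7/43).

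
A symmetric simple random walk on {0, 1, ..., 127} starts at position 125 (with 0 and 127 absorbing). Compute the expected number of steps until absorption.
E[τ | X_0 = 125] = 250

Let v_k = E[τ | X_0 = k]. Boundary: v_0 = v_127 = 0. Recurrence: v_k = 1 + (v_{k-1} + v_{k+1})/2 for 1 ≤ k ≤ 126. The particular solution to v_k − (v_{k-1} + v_{k+1})/2 = 1 is v_k = −k^2. Adding homogeneous solution A + B k and matching boundaries gives v_k = k (127 − k). Substituting k = 125: v_125 = 125 · 2 = 250.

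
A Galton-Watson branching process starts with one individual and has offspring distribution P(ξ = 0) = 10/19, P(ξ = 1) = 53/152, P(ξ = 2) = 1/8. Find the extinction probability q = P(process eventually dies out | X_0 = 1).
q = 1

Mean offspring μ = 0·10/19 + 1·53/152 + 2·1/8 = 91/152 ≤ 1. For μ ≤ 1 with offspring not concentrated at 1, the Galton-Watson process goes extinct almost surely, so q = 1.
(Algebraic check: The pgf is f(s) = 10/19 + 53/152·s + 1/8·s². The extinction probability q is the smallest fixed point of f in [0, 1]. Setting s = f(s):
  1/8·s² + (53/152 − 1)·s + 10/19 = 0
  1/8·s² − (10/19 + 1/8)·s + 10/19 = 0
which factors as (s − 1)·(1/8·s − 10/19) = 0, giving roots s = 1 and s = (10/19)/(1/8) = 80/19. Since 80/19 ≥ 1, the smallest root in [0, 1] is s = 1.)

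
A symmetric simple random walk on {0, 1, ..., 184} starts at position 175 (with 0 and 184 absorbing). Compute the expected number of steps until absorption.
E[τ | X_0 = 175] = 1575

Let v_k = E[τ | X_0 = k]. Boundary: v_0 = v_184 = 0. Recurrence: v_k = 1 + (v_{k-1} + v_{k+1})/2 for 1 ≤ k ≤ 183. The particular solution to v_k − (v_{k-1} + v_{k+1})/2 = 1 is v_k = −k^2. Adding homogeneous solution A + B k and matching boundaries gives v_k = k (184 − k). Substituting k = 175: v_175 = 175 · 9 = 1575.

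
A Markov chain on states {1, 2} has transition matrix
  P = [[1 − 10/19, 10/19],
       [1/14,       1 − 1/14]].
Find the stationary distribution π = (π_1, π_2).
π_1 = 19/159, π_2 = 140/159

Solve πP = π with π_1 + π_2 = 1. From πP = π: π_1 · (1 − 10/19) + π_2 · 1/14 = π_1 ⇒ π_2 · 1/14 = π_1 · 10/19 ⇒ π_2/π_1 = (10/19)/(1/14) = 140/19. Together with π_1 + π_2 = 1:
  π_1 = (1/14)/(10/19 + 1/14) = (1/14)/(159/266) = 19/159,
  π_2 = (10/19)/(10/19 + 1/14) = (10/19)/(159/266) = 140/159.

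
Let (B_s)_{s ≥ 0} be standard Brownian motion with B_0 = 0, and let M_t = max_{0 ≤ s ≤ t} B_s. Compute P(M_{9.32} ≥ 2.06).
P(M_{9.32} ≥ 2.06) = 2·P(B_{9.32} ≥ 2.06) = 2(1 − Φ(2.06/√9.32)) ≈ 0.4998

By the reflection principle for Brownian motion, P(M_t ≥ a) = 2 · P(B_t ≥ a) for a ≥ 0. Since B_t ~ N(0, t), P(B_t ≥ 2.06) = 1 − Φ(2.06/√t) = 1 − Φ(2.06/√9.32) = 1 − Φ(0.6748). So
  P(M_{9.32} ≥ 2.06) = 2(1 − Φ(0.6748)) ≈ 0.4998.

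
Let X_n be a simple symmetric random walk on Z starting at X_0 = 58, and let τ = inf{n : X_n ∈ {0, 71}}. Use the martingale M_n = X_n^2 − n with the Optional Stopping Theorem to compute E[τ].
E[τ] = 754

M_n = X_n^2 − n is a martingale (since E[X_{n+1}^2 | F_n] = X_n^2 + 1). By OST (τ has finite mean in a bounded region), E[M_τ] = E[M_0] = X_0^2 − 0 = 58^2 = 3364. Also E[M_τ] = E[X_τ^2] − E[τ]. The walk exits at 0 or 71, with P(hit 71 first) = 58/71, so E[X_τ^2] = 71^2 · 58/71 + 0 = 4118. Thus E[τ] = E[X_τ^2] − E[M_τ] = 4118 − 3364 = 754 = 58(71 − 58) = 754.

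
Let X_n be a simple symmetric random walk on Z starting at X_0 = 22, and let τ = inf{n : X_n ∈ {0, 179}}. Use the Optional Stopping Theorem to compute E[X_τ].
E[X_τ] = 22

X_n is a martingale and τ is a bounded-mean stopping time (indeed τ is finite a.s. with bounded expectation since the walk is in a bounded region). By the OST, E[X_τ] = E[X_0] = 22. Equivalently: E[X_τ] = 179 · P(hit 179 first) + 0 · P(hit 0 first) = 179 · (22/179) = 22.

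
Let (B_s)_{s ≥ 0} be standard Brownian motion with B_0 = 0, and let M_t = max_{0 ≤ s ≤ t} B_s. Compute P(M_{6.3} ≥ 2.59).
P(M_{6.3} ≥ 2.59) = 2·P(B_{6.3} ≥ 2.59) = 2(1 − Φ(2.59/√6.3)) ≈ 0.3021

By the reflection principle for Brownian motion, P(M_t ≥ a) = 2 · P(B_t ≥ a) for a ≥ 0. Since B_t ~ N(0, t), P(B_t ≥ 2.59) = 1 − Φ(2.59/√t) = 1 − Φ(2.59/√6.3) = 1 − Φ(1.0319). So
  P(M_{6.3} ≥ 2.59) = 2(1 − Φ(1.0319)) ≈ 0.3021.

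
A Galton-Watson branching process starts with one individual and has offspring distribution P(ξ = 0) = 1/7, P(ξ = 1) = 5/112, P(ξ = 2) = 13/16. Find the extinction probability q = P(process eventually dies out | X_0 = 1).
q = 16/91

The pgf is f(s) = 1/7 + 5/112·s + 13/16·s². The extinction probability q is the smallest fixed point of f in [0, 1]. Setting s = f(s):
  13/16·s² + (5/112 − 1)·s + 1/7 = 0
  13/16·s² − (1/7 + 13/16)·s + 1/7 = 0
which factors as (s − 1)·(13/16·s − 1/7) = 0, giving roots s = 1 and s = (1/7)/(13/16) = 16/91.
Mean offspring μ = 5/112 + 2·13/16 = 187/112 > 1 (supercritical), so q < 1. The extinction probability is the smaller root: q = (1/7)/(13/16) = 16/91.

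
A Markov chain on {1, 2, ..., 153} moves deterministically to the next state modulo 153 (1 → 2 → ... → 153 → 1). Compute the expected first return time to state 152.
E[T_152 | X_0 = 152] = 153

The chain cycles deterministically, so starting at state 152 it returns in exactly 153 steps. Equivalently, the stationary distribution is uniform π_j = 1/153 for every state j, so by Kac's formula E[T_152] = 1/π_152 = 153.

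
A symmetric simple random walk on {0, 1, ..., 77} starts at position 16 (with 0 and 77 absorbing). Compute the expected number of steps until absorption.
E[τ | X_0 = 16] = 976

Let v_k = E[τ | X_0 = k]. Boundary: v_0 = v_77 = 0. Recurrence: v_k = 1 + (v_{k-1} + v_{k+1})/2 for 1 ≤ k ≤ 76. The particular solution to v_k − (v_{k-1} + v_{k+1})/2 = 1 is v_k = −k^2. Adding homogeneous solution A + B k and matching boundaries gives v_k = k (77 − k). Substituting k = 16: v_16 = 16 · 61 = 976.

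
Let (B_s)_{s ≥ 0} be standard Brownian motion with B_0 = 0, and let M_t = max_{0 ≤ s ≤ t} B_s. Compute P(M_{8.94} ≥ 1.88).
P(M_{8.94} ≥ 1.88) = 2·P(B_{8.94} ≥ 1.88) = 2(1 − Φ(1.88/√8.94)) ≈ 0.5295

By the reflection principle for Brownian motion, P(M_t ≥ a) = 2 · P(B_t ≥ a) for a ≥ 0. Since B_t ~ N(0, t), P(B_t ≥ 1.88) = 1 − Φ(1.88/√t) = 1 − Φ(1.88/√8.94) = 1 − Φ(0.6288). So
  P(M_{8.94} ≥ 1.88) = 2(1 − Φ(0.6288)) ≈ 0.5295.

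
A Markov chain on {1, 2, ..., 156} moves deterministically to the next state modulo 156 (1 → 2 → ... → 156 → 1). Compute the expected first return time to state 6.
E[T_6 | X_0 = 6] = 156

The chain cycles deterministically, so starting at state 6 it returns in exactly 156 steps. Equivalently, the stationary distribution is uniform π_j = 1/156 for every state j, so by Kac's formula E[T_6] = 1/π_6 = 156.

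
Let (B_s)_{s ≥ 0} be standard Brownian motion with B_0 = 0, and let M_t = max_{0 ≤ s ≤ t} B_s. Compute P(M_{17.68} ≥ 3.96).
P(M_{17.68} ≥ 3.96) = 2·P(B_{17.68} ≥ 3.96) = 2(1 − Φ(3.96/√17.68)) ≈ 0.3463

By the reflection principle for Brownian motion, P(M_t ≥ a) = 2 · P(B_t ≥ a) for a ≥ 0. Since B_t ~ N(0, t), P(B_t ≥ 3.96) = 1 − Φ(3.96/√t) = 1 − Φ(3.96/√17.68) = 1 − Φ(0.9418). So
  P(M_{17.68} ≥ 3.96) = 2(1 − Φ(0.9418)) ≈ 0.3463.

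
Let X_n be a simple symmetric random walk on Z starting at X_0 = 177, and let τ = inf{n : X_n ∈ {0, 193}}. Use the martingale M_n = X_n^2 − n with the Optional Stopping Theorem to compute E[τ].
E[τ] = 2832

M_n = X_n^2 − n is a martingale (since E[X_{n+1}^2 | F_n] = X_n^2 + 1). By OST (τ has finite mean in a bounded region), E[M_τ] = E[M_0] = X_0^2 − 0 = 177^2 = 31329. Also E[M_τ] = E[X_τ^2] − E[τ]. The walk exits at 0 or 193, with P(hit 193 first) = 177/193, so E[X_τ^2] = 193^2 · 177/193 + 0 = 34161. Thus E[τ] = E[X_τ^2] − E[M_τ] = 34161 − 31329 = 2832 = 177(193 − 177) = 2832.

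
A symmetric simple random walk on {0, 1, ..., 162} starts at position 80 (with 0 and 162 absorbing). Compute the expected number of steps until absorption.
E[τ | X_0 = 80] = 6560

Let v_k = E[τ | X_0 = k]. Boundary: v_0 = v_162 = 0. Recurrence: v_k = 1 + (v_{k-1} + v_{k+1})/2 for 1 ≤ k ≤ 161. The particular solution to v_k − (v_{k-1} + v_{k+1})/2 = 1 is v_k = −k^2. Adding homogeneous solution A + B k and matching boundaries gives v_k = k (162 − k). Substituting k = 80: v_80 = 80 · 82 = 6560.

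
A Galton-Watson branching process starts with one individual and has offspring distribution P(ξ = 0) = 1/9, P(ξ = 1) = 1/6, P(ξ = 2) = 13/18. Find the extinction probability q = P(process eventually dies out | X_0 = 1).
q = 2/13

The pgf is f(s) = 1/9 + 1/6·s + 13/18·s². The extinction probability q is the smallest fixed point of f in [0, 1]. Setting s = f(s):
  13/18·s² + (1/6 − 1)·s + 1/9 = 0
  13/18·s² − (1/9 + 13/18)·s + 1/9 = 0
which factors as (s − 1)·(13/18·s − 1/9) = 0, giving roots s = 1 and s = (1/9)/(13/18) = 2/13.
Mean offspring μ = 1/6 + 2·13/18 = 29/18 > 1 (supercritical), so q < 1. The extinction probability is the smaller root: q = (1/9)/(13/18) = 2/13.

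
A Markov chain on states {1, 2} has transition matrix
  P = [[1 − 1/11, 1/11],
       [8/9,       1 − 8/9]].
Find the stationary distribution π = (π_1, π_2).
π_1 = 88/97, π_2 = 9/97

Solve πP = π with π_1 + π_2 = 1. From πP = π: π_1 · (1 − 1/11) + π_2 · 8/9 = π_1 ⇒ π_2 · 8/9 = π_1 · 1/11 ⇒ π_2/π_1 = (1/11)/(8/9) = 9/88. Together with π_1 + π_2 = 1:
  π_1 = (8/9)/(1/11 + 8/9) = (8/9)/(97/99) = 88/97,
  π_2 = (1/11)/(1/11 + 8/9) = (1/11)/(97/99) = 9/97.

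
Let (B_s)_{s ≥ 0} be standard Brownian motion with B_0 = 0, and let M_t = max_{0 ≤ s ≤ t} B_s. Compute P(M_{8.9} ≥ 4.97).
P(M_{8.9} ≥ 4.97) = 2·P(B_{8.9} ≥ 4.97) = 2(1 − Φ(4.97/√8.9)) ≈ 0.0957

By the reflection principle for Brownian motion, P(M_t ≥ a) = 2 · P(B_t ≥ a) for a ≥ 0. Since B_t ~ N(0, t), P(B_t ≥ 4.97) = 1 − Φ(4.97/√t) = 1 − Φ(4.97/√8.9) = 1 − Φ(1.6659). So
  P(M_{8.9} ≥ 4.97) = 2(1 − Φ(1.6659)) ≈ 0.0957.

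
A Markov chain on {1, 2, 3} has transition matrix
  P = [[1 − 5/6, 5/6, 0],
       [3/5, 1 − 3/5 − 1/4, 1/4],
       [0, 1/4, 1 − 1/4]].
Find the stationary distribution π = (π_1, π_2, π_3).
π = (9/34, 25/68, 25/68)

This is a birth-death chain on three states, which satisfies detailed balance: π_1 · P_{12} = π_2 · P_{21} and π_2 · P_{23} = π_3 · P_{32}.
From π_1 · 5/6 = π_2 · 3/5: π_2/π_1 = (5/6)/(3/5) = 25/18.
From π_2 · 1/4 = π_3 · 1/4: π_3/π_2 = (1/4)/(1/4) = 1.
Take π_1 proportional to 1; then unnormalized π = (1, 25/18, 25/18). Normalize by dividing by the sum 34/9:
  π = (9/34, 25/68, 25/68).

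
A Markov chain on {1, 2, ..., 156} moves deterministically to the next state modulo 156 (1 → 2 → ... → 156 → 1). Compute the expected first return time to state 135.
E[T_135 | X_0 = 135] = 156

The chain cycles deterministically, so starting at state 135 it returns in exactly 156 steps. Equivalently, the stationary distribution is uniform π_j = 1/156 for every state j, so by Kac's formula E[T_135] = 1/π_135 = 156.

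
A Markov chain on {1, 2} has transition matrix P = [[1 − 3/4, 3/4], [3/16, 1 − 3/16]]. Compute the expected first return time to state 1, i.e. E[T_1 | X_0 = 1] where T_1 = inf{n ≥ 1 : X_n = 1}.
E[T_1 | X_0 = 1] = 1/π_1 = 5

For an irreducible recurrent Markov chain with stationary distribution π, E[T_i | X_0 = i] = 1/π_i (Kac's formula). Here π_1 = (3/16)/(3/4 + 3/16) = (3/16)/(15/16) = 1/5, so E[T_1 | X_0 = 1] = 1/π_1 = (3/4 + 3/16)/(3/16) = (15/16)/(3/16) = 5.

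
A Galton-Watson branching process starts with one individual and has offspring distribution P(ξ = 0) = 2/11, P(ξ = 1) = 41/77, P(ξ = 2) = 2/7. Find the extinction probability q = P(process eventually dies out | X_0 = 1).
q = 7/11

The pgf is f(s) = 2/11 + 41/77·s + 2/7·s². The extinction probability q is the smallest fixed point of f in [0, 1]. Setting s = f(s):
  2/7·s² + (41/77 − 1)·s + 2/11 = 0
  2/7·s² − (2/11 + 2/7)·s + 2/11 = 0
which factors as (s − 1)·(2/7·s − 2/11) = 0, giving roots s = 1 and s = (2/11)/(2/7) = 7/11.
Mean offspring μ = 41/77 + 2·2/7 = 85/77 > 1 (supercritical), so q < 1. The extinction probability is the smaller root: q = (2/11)/(2/7) = 7/11.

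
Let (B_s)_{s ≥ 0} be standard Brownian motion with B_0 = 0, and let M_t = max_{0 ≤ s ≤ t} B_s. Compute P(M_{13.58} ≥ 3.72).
P(M_{13.58} ≥ 3.72) = 2·P(B_{13.58} ≥ 3.72) = 2(1 − Φ(3.72/√13.58)) ≈ 0.3127

By the reflection principle for Brownian motion, P(M_t ≥ a) = 2 · P(B_t ≥ a) for a ≥ 0. Since B_t ~ N(0, t), P(B_t ≥ 3.72) = 1 − Φ(3.72/√t) = 1 − Φ(3.72/√13.58) = 1 − Φ(1.0095). So
  P(M_{13.58} ≥ 3.72) = 2(1 − Φ(1.0095)) ≈ 0.3127.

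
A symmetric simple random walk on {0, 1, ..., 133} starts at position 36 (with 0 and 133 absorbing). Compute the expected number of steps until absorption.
E[τ | X_0 = 36] = 3492

Let v_k = E[τ | X_0 = k]. Boundary: v_0 = v_133 = 0. Recurrence: v_k = 1 + (v_{k-1} + v_{k+1})/2 for 1 ≤ k ≤ 132. The particular solution to v_k − (v_{k-1} + v_{k+1})/2 = 1 is v_k = −k^2. Adding homogeneous solution A + B k and matching boundaries gives v_k = k (133 − k). Substituting k = 36: v_36 = 36 · 97 = 3492.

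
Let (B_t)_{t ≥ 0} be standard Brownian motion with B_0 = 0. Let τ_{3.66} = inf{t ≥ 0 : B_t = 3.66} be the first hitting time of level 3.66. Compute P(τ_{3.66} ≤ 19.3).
P(τ_{3.66} ≤ 19.3) = 2(1 − Φ(3.66/√19.3)) = 2(1 − Φ(0.8331)) ≈ 0.4048

By the reflection principle for standard BM, P(τ_b ≤ t) = 2 · P(B_t ≥ b). Since B_t ~ N(0, t), P(B_t ≥ 3.66) = 1 − Φ(3.66/√t) = 1 − Φ(3.66/√19.3) = 1 − Φ(0.8331) ≈ 0.20239. Doubling: P(τ_{3.66} ≤ 19.3) ≈ 2 · 0.20239 = 0.40478 ≈ 0.4048.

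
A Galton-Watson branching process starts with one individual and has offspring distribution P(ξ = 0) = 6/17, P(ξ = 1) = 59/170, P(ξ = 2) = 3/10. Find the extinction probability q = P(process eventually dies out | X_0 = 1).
q = 1

Mean offspring μ = 0·6/17 + 1·59/170 + 2·3/10 = 161/170 ≤ 1. For μ ≤ 1 with offspring not concentrated at 1, the Galton-Watson process goes extinct almost surely, so q = 1.
(Algebraic check: The pgf is f(s) = 6/17 + 59/170·s + 3/10·s². The extinction probability q is the smallest fixed point of f in [0, 1]. Setting s = f(s):
  3/10·s² + (59/170 − 1)·s + 6/17 = 0
  3/10·s² − (6/17 + 3/10)·s + 6/17 = 0
which factors as (s − 1)·(3/10·s − 6/17) = 0, giving roots s = 1 and s = (6/17)/(3/10) = 20/17. Since 20/17 ≥ 1, the smallest root in [0, 1] is s = 1.)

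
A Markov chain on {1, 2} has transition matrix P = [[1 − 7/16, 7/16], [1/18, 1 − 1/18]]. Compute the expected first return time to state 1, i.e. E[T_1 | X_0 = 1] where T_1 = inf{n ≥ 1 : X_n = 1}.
E[T_1 | X_0 = 1] = 1/π_1 = 71/8

For an irreducible recurrent Markov chain with stationary distribution π, E[T_i | X_0 = i] = 1/π_i (Kac's formula). Here π_1 = (1/18)/(7/16 + 1/18) = (1/18)/(71/144) = 8/71, so E[T_1 | X_0 = 1] = 1/π_1 = (7/16 + 1/18)/(1/18) = (71/144)/(1/18) = 71/8.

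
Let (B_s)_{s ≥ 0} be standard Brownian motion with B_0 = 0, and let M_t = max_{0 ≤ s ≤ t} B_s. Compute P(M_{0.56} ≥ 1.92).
P(M_{0.56} ≥ 1.92) = 2·P(B_{0.56} ≥ 1.92) = 2(1 − Φ(1.92/√0.56)) ≈ 0.0103

By the reflection principle for Brownian motion, P(M_t ≥ a) = 2 · P(B_t ≥ a) for a ≥ 0. Since B_t ~ N(0, t), P(B_t ≥ 1.92) = 1 − Φ(1.92/√t) = 1 − Φ(1.92/√0.56) = 1 − Φ(2.5657). So
  P(M_{0.56} ≥ 1.92) = 2(1 − Φ(2.5657)) ≈ 0.0103.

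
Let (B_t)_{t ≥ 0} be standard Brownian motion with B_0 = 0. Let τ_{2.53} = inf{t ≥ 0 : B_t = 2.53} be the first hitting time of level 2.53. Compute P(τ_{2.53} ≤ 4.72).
P(τ_{2.53} ≤ 4.72) = 2(1 − Φ(2.53/√4.72)) = 2(1 − Φ(1.1645)) ≈ 0.2442

By the reflection principle for standard BM, P(τ_b ≤ t) = 2 · P(B_t ≥ b). Since B_t ~ N(0, t), P(B_t ≥ 2.53) = 1 − Φ(2.53/√t) = 1 − Φ(2.53/√4.72) = 1 − Φ(1.1645) ≈ 0.12211. Doubling: P(τ_{2.53} ≤ 4.72) ≈ 2 · 0.12211 = 0.24422 ≈ 0.2442.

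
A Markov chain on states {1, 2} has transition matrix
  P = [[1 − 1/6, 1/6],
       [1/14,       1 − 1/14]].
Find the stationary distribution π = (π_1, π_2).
π_1 = 3/10, π_2 = 7/10

Solve πP = π with π_1 + π_2 = 1. From πP = π: π_1 · (1 − 1/6) + π_2 · 1/14 = π_1 ⇒ π_2 · 1/14 = π_1 · 1/6 ⇒ π_2/π_1 = (1/6)/(1/14) = 7/3. Together with π_1 + π_2 = 1:
  π_1 = (1/14)/(1/6 + 1/14) = (1/14)/(5/21) = 3/10,
  π_2 = (1/6)/(1/6 + 1/14) = (1/6)/(5/21) = 7/10.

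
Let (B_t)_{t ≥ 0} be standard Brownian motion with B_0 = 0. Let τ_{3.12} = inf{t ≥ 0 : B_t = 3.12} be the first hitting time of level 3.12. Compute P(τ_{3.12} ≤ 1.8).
P(τ_{3.12} ≤ 1.8) = 2(1 − Φ(3.12/√1.8)) = 2(1 − Φ(2.3255)) ≈ 0.0200

By the reflection principle for standard BM, P(τ_b ≤ t) = 2 · P(B_t ≥ b). Since B_t ~ N(0, t), P(B_t ≥ 3.12) = 1 − Φ(3.12/√t) = 1 − Φ(3.12/√1.8) = 1 − Φ(2.3255) ≈ 0.01002. Doubling: P(τ_{3.12} ≤ 1.8) ≈ 2 · 0.01002 = 0.02004 ≈ 0.0200.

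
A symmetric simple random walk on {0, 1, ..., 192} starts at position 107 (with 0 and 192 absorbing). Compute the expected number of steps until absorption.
E[τ | X_0 = 107] = 9095

Let v_k = E[τ | X_0 = k]. Boundary: v_0 = v_192 = 0. Recurrence: v_k = 1 + (v_{k-1} + v_{k+1})/2 for 1 ≤ k ≤ 191. The particular solution to v_k − (v_{k-1} + v_{k+1})/2 = 1 is v_k = −k^2. Adding homogeneous solution A + B k and matching boundaries gives v_k = k (192 − k). Substituting k = 107: v_107 = 107 · 85 = 9095.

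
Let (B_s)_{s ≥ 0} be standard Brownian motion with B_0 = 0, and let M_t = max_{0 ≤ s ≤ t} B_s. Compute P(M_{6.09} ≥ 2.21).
P(M_{6.09} ≥ 2.21) = 2·P(B_{6.09} ≥ 2.21) = 2(1 − Φ(2.21/√6.09)) ≈ 0.3705

By the reflection principle for Brownian motion, P(M_t ≥ a) = 2 · P(B_t ≥ a) for a ≥ 0. Since B_t ~ N(0, t), P(B_t ≥ 2.21) = 1 − Φ(2.21/√t) = 1 − Φ(2.21/√6.09) = 1 − Φ(0.8955). So
  P(M_{6.09} ≥ 2.21) = 2(1 − Φ(0.8955)) ≈ 0.3705.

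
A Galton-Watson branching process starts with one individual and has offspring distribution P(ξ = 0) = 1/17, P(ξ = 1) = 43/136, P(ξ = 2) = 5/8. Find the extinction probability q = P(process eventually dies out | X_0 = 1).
q = 8/85

The pgf is f(s) = 1/17 + 43/136·s + 5/8·s². The extinction probability q is the smallest fixed point of f in [0, 1]. Setting s = f(s):
  5/8·s² + (43/136 − 1)·s + 1/17 = 0
  5/8·s² − (1/17 + 5/8)·s + 1/17 = 0
which factors as (s − 1)·(5/8·s − 1/17) = 0, giving roots s = 1 and s = (1/17)/(5/8) = 8/85.
Mean offspring μ = 43/136 + 2·5/8 = 213/136 > 1 (supercritical), so q < 1. The extinction probability is the smaller root: q = (1/17)/(5/8) = 8/85.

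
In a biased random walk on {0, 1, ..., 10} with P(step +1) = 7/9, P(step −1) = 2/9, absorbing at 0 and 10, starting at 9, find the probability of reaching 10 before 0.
P(hit 10 before 0) = (1 − (2/7)^9) / (1 − (2/7)^10) = 56494333/56494845

Let u_k denote P(reach 10 before 0 | start at k). Boundary: u_0 = 0, u_10 = 1. Recurrence: u_k = 7/9·u_{k+1} + 2/9·u_{k-1} for 1 ≤ k ≤ 9. Try u_k = A + B·r^k with r = q/p = (2/9)/(7/9) = 2/7. Substitution satisfies the recurrence; boundary conditions give:
  u_k = (1 − r^k) / (1 − r^N) = (1 − (2/7)^9) / (1 − (2/7)^10) = 56494333/56494845.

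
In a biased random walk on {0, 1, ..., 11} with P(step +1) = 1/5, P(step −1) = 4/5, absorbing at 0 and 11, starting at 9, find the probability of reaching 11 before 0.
P(hit 11 before 0) = (1 − (4)^9) / (1 − (4)^11) = 87381/1398101

Let u_k denote P(reach 11 before 0 | start at k). Boundary: u_0 = 0, u_11 = 1. Recurrence: u_k = 1/5·u_{k+1} + 4/5·u_{k-1} for 1 ≤ k ≤ 10. Try u_k = A + B·r^k with r = q/p = (4/5)/(1/5) = 4. Substitution satisfies the recurrence; boundary conditions give:
  u_k = (1 − r^k) / (1 − r^N) = (1 − (4)^9) / (1 − (4)^11) = 87381/1398101.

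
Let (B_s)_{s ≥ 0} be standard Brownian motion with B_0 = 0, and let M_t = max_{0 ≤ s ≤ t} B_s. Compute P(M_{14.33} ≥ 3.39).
P(M_{14.33} ≥ 3.39) = 2·P(B_{14.33} ≥ 3.39) = 2(1 − Φ(3.39/√14.33)) ≈ 0.3705

By the reflection principle for Brownian motion, P(M_t ≥ a) = 2 · P(B_t ≥ a) for a ≥ 0. Since B_t ~ N(0, t), P(B_t ≥ 3.39) = 1 − Φ(3.39/√t) = 1 − Φ(3.39/√14.33) = 1 − Φ(0.8955). So
  P(M_{14.33} ≥ 3.39) = 2(1 − Φ(0.8955)) ≈ 0.3705.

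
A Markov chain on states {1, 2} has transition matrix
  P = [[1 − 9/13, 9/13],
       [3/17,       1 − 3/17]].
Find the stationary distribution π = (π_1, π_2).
π_1 = 13/64, π_2 = 51/64

Solve πP = π with π_1 + π_2 = 1. From πP = π: π_1 · (1 − 9/13) + π_2 · 3/17 = π_1 ⇒ π_2 · 3/17 = π_1 · 9/13 ⇒ π_2/π_1 = (9/13)/(3/17) = 51/13. Together with π_1 + π_2 = 1:
  π_1 = (3/17)/(9/13 + 3/17) = (3/17)/(192/221) = 13/64,
  π_2 = (9/13)/(9/13 + 3/17) = (9/13)/(192/221) = 51/64.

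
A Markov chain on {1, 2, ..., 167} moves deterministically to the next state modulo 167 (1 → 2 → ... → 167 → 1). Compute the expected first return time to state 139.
E[T_139 | X_0 = 139] = 167

The chain cycles deterministically, so starting at state 139 it returns in exactly 167 steps. Equivalently, the stationary distribution is uniform π_j = 1/167 for every state j, so by Kac's formula E[T_139] = 1/π_139 = 167.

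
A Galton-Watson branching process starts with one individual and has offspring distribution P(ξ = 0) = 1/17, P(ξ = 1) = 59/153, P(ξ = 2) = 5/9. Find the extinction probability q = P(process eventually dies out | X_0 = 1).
q = 9/85

The pgf is f(s) = 1/17 + 59/153·s + 5/9·s². The extinction probability q is the smallest fixed point of f in [0, 1]. Setting s = f(s):
  5/9·s² + (59/153 − 1)·s + 1/17 = 0
  5/9·s² − (1/17 + 5/9)·s + 1/17 = 0
which factors as (s − 1)·(5/9·s − 1/17) = 0, giving roots s = 1 and s = (1/17)/(5/9) = 9/85.
Mean offspring μ = 59/153 + 2·5/9 = 229/153 > 1 (supercritical), so q < 1. The extinction probability is the smaller root: q = (1/17)/(5/9) = 9/85.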